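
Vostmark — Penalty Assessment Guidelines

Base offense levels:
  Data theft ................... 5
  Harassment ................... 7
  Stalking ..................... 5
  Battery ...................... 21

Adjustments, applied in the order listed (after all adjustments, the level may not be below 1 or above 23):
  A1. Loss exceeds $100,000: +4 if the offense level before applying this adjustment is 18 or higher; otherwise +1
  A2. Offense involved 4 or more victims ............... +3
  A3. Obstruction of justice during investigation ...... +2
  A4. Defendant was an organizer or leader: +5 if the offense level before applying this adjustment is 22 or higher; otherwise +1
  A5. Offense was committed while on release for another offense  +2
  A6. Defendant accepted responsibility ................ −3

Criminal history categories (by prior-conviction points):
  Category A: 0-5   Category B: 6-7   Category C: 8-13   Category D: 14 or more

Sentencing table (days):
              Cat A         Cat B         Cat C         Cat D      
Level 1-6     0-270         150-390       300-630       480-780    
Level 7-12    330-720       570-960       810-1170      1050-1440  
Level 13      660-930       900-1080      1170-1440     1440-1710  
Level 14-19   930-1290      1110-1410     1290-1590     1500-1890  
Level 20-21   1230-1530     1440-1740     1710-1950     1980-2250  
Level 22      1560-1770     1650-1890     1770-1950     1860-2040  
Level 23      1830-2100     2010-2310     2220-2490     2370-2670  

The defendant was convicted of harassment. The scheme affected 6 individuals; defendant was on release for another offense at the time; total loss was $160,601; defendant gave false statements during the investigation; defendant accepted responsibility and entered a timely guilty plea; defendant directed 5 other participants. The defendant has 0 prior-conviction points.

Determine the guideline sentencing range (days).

660-930 days

Base offense level for harassment: 7.
A1 applies (level before this adjustment is 7 < 18, so +1): 7 + 1 = 8.
A2 applies: 8 + 3 = 11.
A3 applies: 11 + 2 = 13.
A4 applies (level before this adjustment is 13 < 22, so +1): 13 + 1 = 14.
A5 applies: 14 + 2 = 16.
A6 applies: 16 − 3 = 13.
Final offense level: 13.
Criminal history: 0 prior points → Category A (0-5).
Level 13 falls in the 13 band.
Grid: Level 13 × Category A = 660-930 days.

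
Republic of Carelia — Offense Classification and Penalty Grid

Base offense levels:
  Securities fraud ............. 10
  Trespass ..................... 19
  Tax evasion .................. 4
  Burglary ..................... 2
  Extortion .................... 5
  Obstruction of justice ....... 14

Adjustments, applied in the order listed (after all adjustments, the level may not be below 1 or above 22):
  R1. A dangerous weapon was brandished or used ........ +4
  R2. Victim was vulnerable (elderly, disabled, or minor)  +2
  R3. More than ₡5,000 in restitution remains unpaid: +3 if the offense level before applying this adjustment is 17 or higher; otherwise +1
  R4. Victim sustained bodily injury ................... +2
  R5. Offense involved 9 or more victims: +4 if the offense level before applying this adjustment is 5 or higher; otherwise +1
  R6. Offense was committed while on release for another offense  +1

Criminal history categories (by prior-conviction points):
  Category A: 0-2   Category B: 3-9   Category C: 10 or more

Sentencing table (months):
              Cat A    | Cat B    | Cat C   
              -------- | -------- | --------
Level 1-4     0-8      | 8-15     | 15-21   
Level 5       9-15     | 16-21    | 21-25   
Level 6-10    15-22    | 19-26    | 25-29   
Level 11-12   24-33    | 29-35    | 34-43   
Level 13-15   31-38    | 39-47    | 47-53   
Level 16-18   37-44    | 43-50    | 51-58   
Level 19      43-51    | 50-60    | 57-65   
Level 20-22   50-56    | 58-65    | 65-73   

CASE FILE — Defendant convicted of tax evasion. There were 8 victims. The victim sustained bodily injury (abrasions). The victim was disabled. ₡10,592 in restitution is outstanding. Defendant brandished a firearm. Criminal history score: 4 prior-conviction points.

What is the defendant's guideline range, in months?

39-47 months

Base offense level for tax evasion: 4.
R1 applies: 4 + 4 = 8.
R2 applies: 8 + 2 = 10.
R3 applies (level before this adjustment is 10 < 17, so +1): 10 + 1 = 11.
R4 applies: 11 + 2 = 13.
R5 does not apply.
Final offense level: 13.
Criminal history: 4 prior points → Category B (3-9).
Level 13 falls in the 13-15 band.
Grid: Level 13-15 × Category B = 39-47 months.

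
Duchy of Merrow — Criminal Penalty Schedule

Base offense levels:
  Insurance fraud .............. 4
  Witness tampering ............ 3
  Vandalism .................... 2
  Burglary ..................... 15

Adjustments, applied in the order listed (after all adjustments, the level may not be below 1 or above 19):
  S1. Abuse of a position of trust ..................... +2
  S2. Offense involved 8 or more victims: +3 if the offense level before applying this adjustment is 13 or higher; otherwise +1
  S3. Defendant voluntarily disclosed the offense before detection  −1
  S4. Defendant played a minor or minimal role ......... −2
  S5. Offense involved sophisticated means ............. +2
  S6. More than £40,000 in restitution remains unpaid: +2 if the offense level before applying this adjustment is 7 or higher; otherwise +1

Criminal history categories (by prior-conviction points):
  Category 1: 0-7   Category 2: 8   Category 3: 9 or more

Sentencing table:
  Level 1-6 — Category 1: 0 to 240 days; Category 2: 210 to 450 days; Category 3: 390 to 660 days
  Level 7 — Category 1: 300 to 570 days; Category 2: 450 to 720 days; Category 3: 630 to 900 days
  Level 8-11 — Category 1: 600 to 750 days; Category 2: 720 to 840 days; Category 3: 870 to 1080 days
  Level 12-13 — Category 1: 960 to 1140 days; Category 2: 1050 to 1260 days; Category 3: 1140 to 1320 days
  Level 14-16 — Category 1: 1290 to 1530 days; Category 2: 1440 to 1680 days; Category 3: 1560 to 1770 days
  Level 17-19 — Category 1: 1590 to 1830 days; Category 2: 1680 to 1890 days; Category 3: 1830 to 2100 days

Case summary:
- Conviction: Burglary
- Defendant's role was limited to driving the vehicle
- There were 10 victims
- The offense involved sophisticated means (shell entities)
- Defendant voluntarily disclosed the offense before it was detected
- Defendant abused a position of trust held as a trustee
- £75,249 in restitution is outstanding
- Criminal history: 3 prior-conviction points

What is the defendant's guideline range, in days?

Base offense level for burglary: 15.
S1 applies: 15 + 2 = 17.
S2 applies (level before this adjustment is 17 ≥ 13, so +3): 17 + 3 = 20.
S3 applies: 20 − 1 = 19.
S4 applies: 19 − 2 = 17.
S5 applies: 17 + 2 = 19.
S6 applies (level before this adjustment is 19 ≥ 7, so +2): 19 + 2 = 21.
Level 21 exceeds the maximum of 19; capped at 19.
Final offense level: 19.
Criminal history: 3 prior points → Category 1 (0-7).
Level 19 falls in the 17-19 band.
Grid: Level 17-19 × Category 1 = 1590-1830 days.

1590-1830 days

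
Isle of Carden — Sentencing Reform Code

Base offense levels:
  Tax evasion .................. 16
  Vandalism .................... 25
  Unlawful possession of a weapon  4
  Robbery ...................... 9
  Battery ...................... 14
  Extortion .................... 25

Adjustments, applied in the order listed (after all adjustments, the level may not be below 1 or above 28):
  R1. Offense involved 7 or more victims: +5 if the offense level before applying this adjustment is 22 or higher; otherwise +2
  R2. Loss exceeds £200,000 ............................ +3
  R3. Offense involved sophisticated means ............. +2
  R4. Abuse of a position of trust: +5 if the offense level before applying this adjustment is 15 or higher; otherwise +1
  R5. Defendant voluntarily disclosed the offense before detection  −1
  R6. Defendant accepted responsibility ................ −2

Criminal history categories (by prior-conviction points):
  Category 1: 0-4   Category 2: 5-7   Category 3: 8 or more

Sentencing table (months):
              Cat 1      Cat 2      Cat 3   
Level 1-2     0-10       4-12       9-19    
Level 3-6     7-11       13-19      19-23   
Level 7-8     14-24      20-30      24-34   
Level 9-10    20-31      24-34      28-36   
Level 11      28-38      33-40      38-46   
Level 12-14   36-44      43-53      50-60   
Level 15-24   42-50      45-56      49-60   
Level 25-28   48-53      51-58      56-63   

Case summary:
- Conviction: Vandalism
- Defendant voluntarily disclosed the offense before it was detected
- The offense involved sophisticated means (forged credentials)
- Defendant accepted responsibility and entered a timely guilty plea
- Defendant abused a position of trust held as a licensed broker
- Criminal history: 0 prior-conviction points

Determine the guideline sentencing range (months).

48-53 months

Base offense level for vandalism: 25.
R1 does not apply.
R3 applies: 25 + 2 = 27.
R4 applies (level before this adjustment is 27 ≥ 15, so +5): 27 + 5 = 32.
R5 applies: 32 − 1 = 31.
R6 applies: 31 − 2 = 29.
Level 29 exceeds the maximum of 28; capped at 28.
Final offense level: 28.
Criminal history: 0 prior points → Category 1 (0-4).
Level 28 falls in the 25-28 band.
Grid: Level 25-28 × Category 1 = 48-53 months.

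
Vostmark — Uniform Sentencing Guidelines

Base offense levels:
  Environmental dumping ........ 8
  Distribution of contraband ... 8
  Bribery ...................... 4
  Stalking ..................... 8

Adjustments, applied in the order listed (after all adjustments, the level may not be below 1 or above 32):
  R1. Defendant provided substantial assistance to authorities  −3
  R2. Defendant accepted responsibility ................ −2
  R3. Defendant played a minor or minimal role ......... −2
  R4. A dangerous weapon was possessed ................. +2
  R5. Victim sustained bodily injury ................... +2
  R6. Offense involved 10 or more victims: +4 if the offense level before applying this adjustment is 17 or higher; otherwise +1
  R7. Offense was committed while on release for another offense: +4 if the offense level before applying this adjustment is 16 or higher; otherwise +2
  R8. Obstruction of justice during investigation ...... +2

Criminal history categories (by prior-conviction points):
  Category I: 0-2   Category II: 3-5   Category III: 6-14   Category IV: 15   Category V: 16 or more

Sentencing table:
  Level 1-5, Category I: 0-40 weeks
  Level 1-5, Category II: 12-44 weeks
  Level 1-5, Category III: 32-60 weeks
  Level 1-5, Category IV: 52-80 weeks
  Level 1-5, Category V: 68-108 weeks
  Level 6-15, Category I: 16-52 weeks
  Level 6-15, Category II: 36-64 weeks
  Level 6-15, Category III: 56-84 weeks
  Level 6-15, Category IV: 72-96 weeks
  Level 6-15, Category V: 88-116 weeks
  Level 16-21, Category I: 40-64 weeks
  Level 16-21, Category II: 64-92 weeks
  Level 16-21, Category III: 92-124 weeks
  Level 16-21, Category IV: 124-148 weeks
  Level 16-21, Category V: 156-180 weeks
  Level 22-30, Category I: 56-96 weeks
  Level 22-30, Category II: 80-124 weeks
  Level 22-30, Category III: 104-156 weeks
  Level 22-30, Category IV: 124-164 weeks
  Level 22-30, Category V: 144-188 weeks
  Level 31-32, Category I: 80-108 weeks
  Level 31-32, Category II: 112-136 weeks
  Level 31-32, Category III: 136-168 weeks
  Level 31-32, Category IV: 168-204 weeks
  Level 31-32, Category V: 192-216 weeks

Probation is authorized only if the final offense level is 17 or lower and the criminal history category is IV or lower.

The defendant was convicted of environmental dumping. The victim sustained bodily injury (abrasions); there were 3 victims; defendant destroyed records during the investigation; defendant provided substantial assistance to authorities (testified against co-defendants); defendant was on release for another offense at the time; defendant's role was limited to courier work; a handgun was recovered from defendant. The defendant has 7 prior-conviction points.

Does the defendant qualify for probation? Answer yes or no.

Yes

Base offense level for environmental dumping: 8.
R1 applies: 8 − 3 = 5.
R2 does not apply.
R3 applies: 5 − 2 = 3.
R4 applies: 3 + 2 = 5.
R5 applies: 5 + 2 = 7.
R7 applies (level before this adjustment is 7 < 16, so +2): 7 + 2 = 9.
R8 applies: 9 + 2 = 11.
Final offense level: 11.
Criminal history: 7 prior points → Category III (6-14).
Level 11 falls in the 6-15 band.
Grid: Level 6-15 × Category III = 56-84 weeks.
Probation check: level 11 ≤ 17 and category III ≤ IV → eligible.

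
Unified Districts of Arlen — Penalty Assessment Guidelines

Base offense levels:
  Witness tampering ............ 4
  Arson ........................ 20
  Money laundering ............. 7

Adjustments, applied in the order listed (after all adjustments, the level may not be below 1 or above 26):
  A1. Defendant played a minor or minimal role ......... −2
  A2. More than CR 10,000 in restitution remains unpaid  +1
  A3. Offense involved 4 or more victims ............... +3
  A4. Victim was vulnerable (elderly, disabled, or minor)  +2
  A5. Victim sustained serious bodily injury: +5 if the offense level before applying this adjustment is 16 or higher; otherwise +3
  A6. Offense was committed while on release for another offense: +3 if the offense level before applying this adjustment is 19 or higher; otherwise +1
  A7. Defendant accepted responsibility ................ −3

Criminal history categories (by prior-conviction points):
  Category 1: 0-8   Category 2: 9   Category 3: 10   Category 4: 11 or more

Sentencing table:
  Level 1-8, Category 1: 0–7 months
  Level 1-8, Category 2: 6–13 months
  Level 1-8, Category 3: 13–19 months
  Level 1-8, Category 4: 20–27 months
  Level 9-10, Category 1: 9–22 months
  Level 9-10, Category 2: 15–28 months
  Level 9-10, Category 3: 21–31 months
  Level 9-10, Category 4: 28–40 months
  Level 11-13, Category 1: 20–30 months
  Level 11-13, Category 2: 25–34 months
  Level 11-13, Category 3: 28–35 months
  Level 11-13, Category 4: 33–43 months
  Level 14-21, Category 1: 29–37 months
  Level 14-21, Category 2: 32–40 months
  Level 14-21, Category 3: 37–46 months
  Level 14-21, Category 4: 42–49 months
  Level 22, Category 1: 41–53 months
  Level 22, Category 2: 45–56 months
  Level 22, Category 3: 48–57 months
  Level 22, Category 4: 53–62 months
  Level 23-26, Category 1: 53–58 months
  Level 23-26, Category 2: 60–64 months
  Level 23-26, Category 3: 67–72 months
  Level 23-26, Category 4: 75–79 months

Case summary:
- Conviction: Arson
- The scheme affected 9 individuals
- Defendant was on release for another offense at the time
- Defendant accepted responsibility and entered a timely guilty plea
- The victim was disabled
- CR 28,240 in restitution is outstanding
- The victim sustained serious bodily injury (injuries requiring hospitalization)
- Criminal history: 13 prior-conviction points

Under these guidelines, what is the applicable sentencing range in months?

Base offense level for arson: 20.
A2 applies: 20 + 1 = 21.
A3 applies: 21 + 3 = 24.
A4 applies: 24 + 2 = 26.
A5 applies (level before this adjustment is 26 ≥ 16, so +5): 26 + 5 = 31.
A6 applies (level before this adjustment is 31 ≥ 19, so +3): 31 + 3 = 34.
A7 applies: 34 − 3 = 31.
Level 31 exceeds the maximum of 26; capped at 26.
Final offense level: 26.
Criminal history: 13 prior points → Category 4 (11+).
Level 26 falls in the 23-26 band.
Grid: Level 23-26 × Category 4 = 75-79 months.

75-79 months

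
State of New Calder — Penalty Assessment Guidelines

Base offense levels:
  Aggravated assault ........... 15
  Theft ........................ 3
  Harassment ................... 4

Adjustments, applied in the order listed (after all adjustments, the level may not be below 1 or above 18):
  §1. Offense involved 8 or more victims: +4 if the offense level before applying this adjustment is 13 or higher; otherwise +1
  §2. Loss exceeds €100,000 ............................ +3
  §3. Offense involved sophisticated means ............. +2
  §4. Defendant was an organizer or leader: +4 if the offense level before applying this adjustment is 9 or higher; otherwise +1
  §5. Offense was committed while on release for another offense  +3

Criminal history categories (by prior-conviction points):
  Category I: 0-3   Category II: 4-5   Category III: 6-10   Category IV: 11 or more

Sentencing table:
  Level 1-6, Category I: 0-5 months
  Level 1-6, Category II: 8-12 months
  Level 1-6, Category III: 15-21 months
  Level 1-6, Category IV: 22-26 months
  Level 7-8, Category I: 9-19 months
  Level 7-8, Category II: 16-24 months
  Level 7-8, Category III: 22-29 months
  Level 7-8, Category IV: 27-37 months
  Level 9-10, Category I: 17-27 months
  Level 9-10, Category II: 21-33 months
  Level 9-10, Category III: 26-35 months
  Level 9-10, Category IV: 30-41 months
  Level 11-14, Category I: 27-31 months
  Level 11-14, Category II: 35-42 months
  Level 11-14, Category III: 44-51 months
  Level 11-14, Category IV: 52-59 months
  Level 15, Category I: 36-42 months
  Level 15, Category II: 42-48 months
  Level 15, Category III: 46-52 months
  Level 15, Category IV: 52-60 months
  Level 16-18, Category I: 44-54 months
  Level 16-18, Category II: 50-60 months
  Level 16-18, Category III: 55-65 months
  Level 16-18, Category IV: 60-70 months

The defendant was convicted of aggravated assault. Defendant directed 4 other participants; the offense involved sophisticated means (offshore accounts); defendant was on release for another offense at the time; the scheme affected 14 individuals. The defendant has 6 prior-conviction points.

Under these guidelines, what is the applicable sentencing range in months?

55-65 months

Base offense level for aggravated assault: 15.
§1 applies (level before this adjustment is 15 ≥ 13, so +4): 15 + 4 = 19.
§3 applies: 19 + 2 = 21.
§4 applies (level before this adjustment is 21 ≥ 9, so +4): 21 + 4 = 25.
§5 applies: 25 + 3 = 28.
Level 28 exceeds the maximum of 18; capped at 18.
Final offense level: 18.
Criminal history: 6 prior points → Category III (6-10).
Level 18 falls in the 16-18 band.
Grid: Level 16-18 × Category III = 55-65 months.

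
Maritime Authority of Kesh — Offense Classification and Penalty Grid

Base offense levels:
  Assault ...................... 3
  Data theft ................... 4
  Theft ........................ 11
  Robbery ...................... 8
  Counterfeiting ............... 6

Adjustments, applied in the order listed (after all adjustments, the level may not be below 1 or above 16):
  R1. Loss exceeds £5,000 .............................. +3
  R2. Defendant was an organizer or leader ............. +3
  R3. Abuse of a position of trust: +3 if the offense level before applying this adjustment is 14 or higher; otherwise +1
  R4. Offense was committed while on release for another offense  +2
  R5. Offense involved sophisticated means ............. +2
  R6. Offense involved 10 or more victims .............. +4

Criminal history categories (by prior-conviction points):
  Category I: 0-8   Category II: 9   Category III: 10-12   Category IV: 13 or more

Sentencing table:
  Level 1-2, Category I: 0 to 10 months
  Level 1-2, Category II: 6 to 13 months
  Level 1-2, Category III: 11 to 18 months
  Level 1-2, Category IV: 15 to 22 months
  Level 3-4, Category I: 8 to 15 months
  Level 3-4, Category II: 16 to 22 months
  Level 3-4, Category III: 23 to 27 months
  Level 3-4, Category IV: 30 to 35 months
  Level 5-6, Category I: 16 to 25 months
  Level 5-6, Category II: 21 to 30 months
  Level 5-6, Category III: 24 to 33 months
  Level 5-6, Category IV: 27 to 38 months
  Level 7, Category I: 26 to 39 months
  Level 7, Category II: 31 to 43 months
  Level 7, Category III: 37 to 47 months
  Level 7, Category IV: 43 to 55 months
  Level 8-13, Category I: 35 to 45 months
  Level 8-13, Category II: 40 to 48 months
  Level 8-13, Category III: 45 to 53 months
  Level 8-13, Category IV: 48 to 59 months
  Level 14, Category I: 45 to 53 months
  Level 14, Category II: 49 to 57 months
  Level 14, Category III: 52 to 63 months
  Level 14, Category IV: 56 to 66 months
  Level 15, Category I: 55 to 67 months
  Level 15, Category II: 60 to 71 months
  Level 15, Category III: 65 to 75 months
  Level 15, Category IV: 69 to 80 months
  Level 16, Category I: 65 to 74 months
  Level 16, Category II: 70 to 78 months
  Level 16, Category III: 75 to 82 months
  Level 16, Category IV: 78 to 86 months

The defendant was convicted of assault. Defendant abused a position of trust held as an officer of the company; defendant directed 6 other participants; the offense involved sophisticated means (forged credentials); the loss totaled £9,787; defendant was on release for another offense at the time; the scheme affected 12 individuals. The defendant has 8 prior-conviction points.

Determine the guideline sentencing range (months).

Base offense level for assault: 3.
R1 applies: 3 + 3 = 6.
R2 applies: 6 + 3 = 9.
R3 applies (level before this adjustment is 9 < 14, so +1): 9 + 1 = 10.
R4 applies: 10 + 2 = 12.
R5 applies: 12 + 2 = 14.
R6 applies: 14 + 4 = 18.
Level 18 exceeds the maximum of 16; capped at 16.
Final offense level: 16.
Criminal history: 8 prior points → Category I (0-8).
Level 16 falls in the 16 band.
Grid: Level 16 × Category I = 65-74 months.

65-74 months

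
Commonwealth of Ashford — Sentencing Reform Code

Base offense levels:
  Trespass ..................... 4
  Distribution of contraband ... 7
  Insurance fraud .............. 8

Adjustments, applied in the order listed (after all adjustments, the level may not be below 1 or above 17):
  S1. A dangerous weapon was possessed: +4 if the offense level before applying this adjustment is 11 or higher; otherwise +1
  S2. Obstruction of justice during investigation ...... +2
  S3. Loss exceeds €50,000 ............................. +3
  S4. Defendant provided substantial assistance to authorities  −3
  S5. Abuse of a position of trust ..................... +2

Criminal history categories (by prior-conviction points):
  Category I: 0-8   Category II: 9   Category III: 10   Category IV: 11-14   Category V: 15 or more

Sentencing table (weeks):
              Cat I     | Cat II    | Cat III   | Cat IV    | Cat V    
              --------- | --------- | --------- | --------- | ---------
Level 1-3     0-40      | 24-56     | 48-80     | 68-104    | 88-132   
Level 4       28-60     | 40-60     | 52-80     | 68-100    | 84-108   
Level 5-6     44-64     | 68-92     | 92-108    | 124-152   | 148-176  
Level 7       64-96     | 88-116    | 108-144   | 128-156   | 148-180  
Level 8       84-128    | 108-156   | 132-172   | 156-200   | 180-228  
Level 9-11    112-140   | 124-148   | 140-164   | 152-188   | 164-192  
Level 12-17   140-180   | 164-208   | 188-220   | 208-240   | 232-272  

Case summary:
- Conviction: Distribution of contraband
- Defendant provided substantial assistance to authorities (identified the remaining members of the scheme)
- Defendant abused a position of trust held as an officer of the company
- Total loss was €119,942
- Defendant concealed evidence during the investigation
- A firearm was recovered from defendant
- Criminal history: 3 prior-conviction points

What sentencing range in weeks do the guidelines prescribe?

Base offense level for distribution of contraband: 7.
S1 applies (level before this adjustment is 7 < 11, so +1): 7 + 1 = 8.
S2 applies: 8 + 2 = 10.
S3 applies: 10 + 3 = 13.
S4 applies: 13 − 3 = 10.
S5 applies: 10 + 2 = 12.
Final offense level: 12.
Criminal history: 3 prior points → Category I (0-8).
Level 12 falls in the 12-17 band.
Grid: Level 12-17 × Category I = 140-180 weeks.

140-180 weeks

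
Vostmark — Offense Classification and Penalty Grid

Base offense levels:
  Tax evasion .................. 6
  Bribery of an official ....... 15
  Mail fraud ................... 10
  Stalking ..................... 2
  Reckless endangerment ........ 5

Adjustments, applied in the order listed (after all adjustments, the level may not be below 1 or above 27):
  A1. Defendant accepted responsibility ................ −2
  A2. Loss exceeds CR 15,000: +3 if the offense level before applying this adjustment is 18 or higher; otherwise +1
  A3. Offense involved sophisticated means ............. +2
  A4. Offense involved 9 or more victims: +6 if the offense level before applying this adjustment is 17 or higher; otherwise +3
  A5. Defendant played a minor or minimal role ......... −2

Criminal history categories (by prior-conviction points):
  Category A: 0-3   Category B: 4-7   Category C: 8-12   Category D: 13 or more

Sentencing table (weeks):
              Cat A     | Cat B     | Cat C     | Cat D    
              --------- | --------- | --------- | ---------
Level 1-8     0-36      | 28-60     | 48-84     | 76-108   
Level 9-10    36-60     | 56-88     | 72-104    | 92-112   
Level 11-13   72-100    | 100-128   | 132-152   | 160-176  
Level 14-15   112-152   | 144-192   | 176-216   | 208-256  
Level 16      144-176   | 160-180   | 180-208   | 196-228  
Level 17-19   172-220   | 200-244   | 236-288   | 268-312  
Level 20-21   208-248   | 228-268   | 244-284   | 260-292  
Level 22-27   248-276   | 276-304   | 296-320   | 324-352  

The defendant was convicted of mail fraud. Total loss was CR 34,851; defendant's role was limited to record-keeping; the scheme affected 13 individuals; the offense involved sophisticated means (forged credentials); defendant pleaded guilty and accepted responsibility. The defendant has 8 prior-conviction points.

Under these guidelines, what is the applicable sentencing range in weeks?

Base offense level for mail fraud: 10.
A1 applies: 10 − 2 = 8.
A2 applies (level before this adjustment is 8 < 18, so +1): 8 + 1 = 9.
A3 applies: 9 + 2 = 11.
A4 applies (level before this adjustment is 11 < 17, so +3): 11 + 3 = 14.
A5 applies: 14 − 2 = 12.
Final offense level: 12.
Criminal history: 8 prior points → Category C (8-12).
Level 12 falls in the 11-13 band.
Grid: Level 11-13 × Category C = 132-152 weeks.

132-152 weeks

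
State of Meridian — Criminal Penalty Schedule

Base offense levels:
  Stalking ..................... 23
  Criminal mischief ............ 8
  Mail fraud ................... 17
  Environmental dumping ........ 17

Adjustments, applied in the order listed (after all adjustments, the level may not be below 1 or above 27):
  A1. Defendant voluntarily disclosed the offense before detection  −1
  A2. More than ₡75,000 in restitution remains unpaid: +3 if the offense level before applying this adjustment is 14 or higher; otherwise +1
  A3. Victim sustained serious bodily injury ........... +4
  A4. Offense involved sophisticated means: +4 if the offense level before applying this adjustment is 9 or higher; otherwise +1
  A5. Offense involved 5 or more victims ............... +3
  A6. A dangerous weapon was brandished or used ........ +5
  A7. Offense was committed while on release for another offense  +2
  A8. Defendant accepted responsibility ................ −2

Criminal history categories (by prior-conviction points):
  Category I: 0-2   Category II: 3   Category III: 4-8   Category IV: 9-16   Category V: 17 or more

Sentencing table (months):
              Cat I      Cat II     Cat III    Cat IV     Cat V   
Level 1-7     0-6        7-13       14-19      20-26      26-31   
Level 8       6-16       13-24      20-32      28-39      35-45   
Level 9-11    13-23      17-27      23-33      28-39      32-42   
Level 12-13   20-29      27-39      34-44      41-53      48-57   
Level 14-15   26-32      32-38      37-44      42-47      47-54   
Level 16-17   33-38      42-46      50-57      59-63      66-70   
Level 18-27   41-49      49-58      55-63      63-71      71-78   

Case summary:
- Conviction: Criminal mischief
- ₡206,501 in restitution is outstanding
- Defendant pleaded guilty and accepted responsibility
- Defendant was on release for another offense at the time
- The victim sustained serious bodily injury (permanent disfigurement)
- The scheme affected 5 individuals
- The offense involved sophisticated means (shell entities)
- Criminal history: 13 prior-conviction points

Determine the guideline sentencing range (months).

63-71 months

Base offense level for criminal mischief: 8.
A1 does not apply.
A2 applies (level before this adjustment is 8 < 14, so +1): 8 + 1 = 9.
A3 applies: 9 + 4 = 13.
A4 applies (level before this adjustment is 13 ≥ 9, so +4): 13 + 4 = 17.
A5 applies: 17 + 3 = 20.
A7 applies: 20 + 2 = 22.
A8 applies: 22 − 2 = 20.
Final offense level: 20.
Criminal history: 13 prior points → Category IV (9-16).
Level 20 falls in the 18-27 band.
Grid: Level 18-27 × Category IV = 63-71 months.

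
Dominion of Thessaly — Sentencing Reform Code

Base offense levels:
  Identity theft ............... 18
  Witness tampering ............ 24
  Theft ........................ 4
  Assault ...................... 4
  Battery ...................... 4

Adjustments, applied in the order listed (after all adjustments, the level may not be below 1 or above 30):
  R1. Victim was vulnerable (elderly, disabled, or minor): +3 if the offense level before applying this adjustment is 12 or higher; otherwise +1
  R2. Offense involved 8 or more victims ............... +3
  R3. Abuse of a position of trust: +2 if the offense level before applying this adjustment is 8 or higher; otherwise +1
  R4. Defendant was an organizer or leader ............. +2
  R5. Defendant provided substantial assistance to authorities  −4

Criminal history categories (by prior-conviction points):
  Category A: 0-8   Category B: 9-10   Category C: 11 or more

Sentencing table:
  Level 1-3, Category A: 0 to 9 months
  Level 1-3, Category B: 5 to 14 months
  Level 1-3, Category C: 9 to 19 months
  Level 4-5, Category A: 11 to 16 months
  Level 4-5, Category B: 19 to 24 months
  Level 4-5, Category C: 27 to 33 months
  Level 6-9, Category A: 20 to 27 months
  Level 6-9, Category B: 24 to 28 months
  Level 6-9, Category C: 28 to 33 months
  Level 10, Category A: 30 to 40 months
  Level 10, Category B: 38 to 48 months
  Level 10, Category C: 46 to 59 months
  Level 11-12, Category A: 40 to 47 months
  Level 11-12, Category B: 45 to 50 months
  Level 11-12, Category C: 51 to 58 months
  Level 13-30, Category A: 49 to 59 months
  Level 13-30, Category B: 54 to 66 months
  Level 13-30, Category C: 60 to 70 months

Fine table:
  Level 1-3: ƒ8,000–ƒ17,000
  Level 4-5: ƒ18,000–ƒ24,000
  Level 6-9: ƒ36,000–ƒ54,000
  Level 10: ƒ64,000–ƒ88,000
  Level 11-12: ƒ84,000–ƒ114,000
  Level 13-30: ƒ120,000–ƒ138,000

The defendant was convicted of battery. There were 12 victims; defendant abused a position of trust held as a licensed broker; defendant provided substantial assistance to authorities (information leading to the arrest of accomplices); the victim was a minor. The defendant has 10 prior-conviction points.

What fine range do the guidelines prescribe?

Base offense level for battery: 4.
R1 applies (level before this adjustment is 4 < 12, so +1): 4 + 1 = 5.
R2 applies: 5 + 3 = 8.
R3 applies (level before this adjustment is 8 ≥ 8, so +2): 8 + 2 = 10.
R4 does not apply.
R5 applies: 10 − 4 = 6.
Final offense level: 6.
Level 6 falls in the 6-9 band.
Fine table: Level 6-9 → ƒ36,000–ƒ54,000.

ƒ36,000–ƒ54,000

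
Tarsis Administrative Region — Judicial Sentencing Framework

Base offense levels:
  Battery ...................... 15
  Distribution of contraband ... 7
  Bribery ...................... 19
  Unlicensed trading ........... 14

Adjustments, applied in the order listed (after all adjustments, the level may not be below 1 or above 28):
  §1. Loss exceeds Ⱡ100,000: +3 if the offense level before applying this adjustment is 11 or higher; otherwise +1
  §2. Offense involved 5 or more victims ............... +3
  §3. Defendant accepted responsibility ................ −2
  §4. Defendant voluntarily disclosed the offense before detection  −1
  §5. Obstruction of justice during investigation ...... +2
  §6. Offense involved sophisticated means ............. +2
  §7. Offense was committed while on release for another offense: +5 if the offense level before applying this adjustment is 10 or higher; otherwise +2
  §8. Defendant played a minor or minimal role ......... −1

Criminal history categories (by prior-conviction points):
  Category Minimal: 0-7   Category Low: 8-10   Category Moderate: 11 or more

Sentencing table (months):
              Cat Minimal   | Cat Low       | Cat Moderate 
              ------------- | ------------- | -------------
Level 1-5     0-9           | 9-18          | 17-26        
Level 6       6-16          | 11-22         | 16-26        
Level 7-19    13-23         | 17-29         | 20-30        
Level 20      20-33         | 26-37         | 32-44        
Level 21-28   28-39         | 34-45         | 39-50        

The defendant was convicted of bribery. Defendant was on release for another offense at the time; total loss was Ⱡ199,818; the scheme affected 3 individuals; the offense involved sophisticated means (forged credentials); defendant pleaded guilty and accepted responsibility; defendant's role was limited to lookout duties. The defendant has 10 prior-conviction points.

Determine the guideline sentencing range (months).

34-45 months

Base offense level for bribery: 19.
§1 applies (level before this adjustment is 19 ≥ 11, so +3): 19 + 3 = 22.
§3 applies: 22 − 2 = 20.
§4 does not apply.
§5 does not apply.
§6 applies: 20 + 2 = 22.
§7 applies (level before this adjustment is 22 ≥ 10, so +5): 22 + 5 = 27.
§8 applies: 27 − 1 = 26.
Final offense level: 26.
Criminal history: 10 prior points → Category Low (8-10).
Level 26 falls in the 21-28 band.
Grid: Level 21-28 × Category Low = 34-45 months.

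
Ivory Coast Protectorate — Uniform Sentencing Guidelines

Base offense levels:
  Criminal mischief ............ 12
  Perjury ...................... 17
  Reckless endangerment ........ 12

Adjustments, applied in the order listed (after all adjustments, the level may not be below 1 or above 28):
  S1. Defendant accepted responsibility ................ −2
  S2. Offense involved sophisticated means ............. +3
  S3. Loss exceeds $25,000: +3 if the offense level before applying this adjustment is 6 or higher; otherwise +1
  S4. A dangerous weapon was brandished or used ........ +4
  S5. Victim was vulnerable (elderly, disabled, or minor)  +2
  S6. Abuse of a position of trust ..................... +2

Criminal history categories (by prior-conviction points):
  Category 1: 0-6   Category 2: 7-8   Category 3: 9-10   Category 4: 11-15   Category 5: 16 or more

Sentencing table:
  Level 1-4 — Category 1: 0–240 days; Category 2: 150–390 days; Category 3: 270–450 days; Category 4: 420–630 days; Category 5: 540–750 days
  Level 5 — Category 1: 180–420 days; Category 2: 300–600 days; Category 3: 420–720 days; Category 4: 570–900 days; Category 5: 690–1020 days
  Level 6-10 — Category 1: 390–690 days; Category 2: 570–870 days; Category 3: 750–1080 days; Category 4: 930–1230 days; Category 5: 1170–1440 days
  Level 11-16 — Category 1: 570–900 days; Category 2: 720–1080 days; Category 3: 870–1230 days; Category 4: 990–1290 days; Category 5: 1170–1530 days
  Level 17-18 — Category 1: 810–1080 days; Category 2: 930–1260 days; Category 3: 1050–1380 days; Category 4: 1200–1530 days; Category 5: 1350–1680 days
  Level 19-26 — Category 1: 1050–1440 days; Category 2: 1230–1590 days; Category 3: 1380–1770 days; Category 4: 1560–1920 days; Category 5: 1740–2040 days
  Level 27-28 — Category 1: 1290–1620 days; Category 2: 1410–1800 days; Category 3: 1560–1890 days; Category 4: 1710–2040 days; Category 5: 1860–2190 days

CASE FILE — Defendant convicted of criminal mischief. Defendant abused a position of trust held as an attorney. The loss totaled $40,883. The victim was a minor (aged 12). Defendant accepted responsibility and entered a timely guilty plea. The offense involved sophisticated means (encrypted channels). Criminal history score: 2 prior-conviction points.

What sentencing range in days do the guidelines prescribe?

Base offense level for criminal mischief: 12.
S1 applies: 12 − 2 = 10.
S2 applies: 10 + 3 = 13.
S3 applies (level before this adjustment is 13 ≥ 6, so +3): 13 + 3 = 16.
S5 applies: 16 + 2 = 18.
S6 applies: 18 + 2 = 20.
Final offense level: 20.
Criminal history: 2 prior points → Category 1 (0-6).
Level 20 falls in the 19-26 band.
Grid: Level 19-26 × Category 1 = 1050-1440 days.

1050-1440 days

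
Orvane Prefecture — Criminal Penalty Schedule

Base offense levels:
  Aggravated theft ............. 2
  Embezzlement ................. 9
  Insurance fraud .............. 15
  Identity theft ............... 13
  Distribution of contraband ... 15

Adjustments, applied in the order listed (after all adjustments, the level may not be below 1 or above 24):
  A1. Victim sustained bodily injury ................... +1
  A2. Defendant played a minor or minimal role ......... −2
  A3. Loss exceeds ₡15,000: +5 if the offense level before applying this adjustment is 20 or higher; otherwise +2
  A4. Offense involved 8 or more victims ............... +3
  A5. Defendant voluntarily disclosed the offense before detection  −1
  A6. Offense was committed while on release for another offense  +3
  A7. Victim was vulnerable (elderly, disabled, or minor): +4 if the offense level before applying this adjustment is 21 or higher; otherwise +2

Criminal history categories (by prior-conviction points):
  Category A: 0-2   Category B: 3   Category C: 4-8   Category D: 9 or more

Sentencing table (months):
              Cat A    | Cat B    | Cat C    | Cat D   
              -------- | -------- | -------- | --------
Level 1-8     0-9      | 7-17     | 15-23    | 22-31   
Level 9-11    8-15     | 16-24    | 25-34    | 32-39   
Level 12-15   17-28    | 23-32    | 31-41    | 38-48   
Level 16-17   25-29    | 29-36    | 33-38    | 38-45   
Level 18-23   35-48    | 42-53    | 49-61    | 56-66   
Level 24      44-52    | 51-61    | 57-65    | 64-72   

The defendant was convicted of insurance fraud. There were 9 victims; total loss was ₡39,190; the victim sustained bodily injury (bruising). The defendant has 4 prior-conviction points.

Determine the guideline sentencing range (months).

Base offense level for insurance fraud: 15.
A1 applies: 15 + 1 = 16.
A3 applies (level before this adjustment is 16 < 20, so +2): 16 + 2 = 18.
A4 applies: 18 + 3 = 21.
A6 does not apply.
Final offense level: 21.
Criminal history: 4 prior points → Category C (4-8).
Level 21 falls in the 18-23 band.
Grid: Level 18-23 × Category C = 49-61 months.

49-61 months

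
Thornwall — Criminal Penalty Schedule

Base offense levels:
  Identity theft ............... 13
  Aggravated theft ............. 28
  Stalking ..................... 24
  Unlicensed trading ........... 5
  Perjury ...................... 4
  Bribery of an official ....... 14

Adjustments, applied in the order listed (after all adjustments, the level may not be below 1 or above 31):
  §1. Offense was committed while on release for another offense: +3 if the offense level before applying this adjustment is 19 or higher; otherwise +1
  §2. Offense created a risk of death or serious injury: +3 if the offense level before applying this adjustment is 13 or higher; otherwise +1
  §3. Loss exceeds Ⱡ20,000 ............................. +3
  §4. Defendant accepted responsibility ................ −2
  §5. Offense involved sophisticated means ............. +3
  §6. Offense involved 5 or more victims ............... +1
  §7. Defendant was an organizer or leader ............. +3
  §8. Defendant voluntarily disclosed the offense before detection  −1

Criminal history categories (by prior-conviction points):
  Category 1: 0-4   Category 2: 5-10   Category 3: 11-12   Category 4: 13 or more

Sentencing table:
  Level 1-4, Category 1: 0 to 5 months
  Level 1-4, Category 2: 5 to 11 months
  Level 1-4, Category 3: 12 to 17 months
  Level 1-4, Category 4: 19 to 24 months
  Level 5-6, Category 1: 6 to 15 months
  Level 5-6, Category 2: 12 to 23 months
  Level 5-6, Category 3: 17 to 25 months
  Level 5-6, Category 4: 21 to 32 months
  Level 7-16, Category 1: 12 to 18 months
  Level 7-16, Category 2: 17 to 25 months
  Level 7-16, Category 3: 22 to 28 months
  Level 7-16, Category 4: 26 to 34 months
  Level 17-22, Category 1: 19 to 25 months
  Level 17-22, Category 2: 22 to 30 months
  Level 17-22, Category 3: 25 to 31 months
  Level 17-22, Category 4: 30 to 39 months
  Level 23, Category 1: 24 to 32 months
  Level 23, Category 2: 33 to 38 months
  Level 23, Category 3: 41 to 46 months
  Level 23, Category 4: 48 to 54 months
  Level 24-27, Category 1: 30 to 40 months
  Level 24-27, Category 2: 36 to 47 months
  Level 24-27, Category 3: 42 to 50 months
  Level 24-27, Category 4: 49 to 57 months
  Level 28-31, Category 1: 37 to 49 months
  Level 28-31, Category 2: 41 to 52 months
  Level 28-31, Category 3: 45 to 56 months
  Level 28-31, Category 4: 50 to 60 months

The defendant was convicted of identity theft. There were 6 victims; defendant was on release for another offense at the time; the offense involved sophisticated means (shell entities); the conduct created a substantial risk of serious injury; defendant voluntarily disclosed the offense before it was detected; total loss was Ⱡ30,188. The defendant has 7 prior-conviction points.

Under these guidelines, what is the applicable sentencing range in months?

33-38 months

Base offense level for identity theft: 13.
§1 applies (level before this adjustment is 13 < 19, so +1): 13 + 1 = 14.
§2 applies (level before this adjustment is 14 ≥ 13, so +3): 14 + 3 = 17.
§3 applies: 17 + 3 = 20.
§5 applies: 20 + 3 = 23.
§6 applies: 23 + 1 = 24.
§7 does not apply.
§8 applies: 24 − 1 = 23.
Final offense level: 23.
Criminal history: 7 prior points → Category 2 (5-10).
Level 23 falls in the 23 band.
Grid: Level 23 × Category 2 = 33-38 months.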